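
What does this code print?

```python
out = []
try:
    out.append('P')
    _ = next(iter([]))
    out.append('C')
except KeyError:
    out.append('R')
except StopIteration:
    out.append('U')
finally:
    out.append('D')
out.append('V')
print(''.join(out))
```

Execution trace: 'P' (try body) → 'U' (except StopIteration) → 'D' (finally) → 'V' (after the try/except). Output: PUDV

Answer: PUDV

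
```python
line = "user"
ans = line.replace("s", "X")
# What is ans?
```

Trace:
`line = "user"` → line = 'user'
`ans = line.replace("s", "X")` → ans = 'uXer'
So ans = 'uXer'

Answer: 'uXer'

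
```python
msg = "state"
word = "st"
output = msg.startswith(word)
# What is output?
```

Trace:
`msg = "state"` → msg = 'state'
`word = "st"` → word = 'st'
`output = msg.startswith(word)` → output = True
So output = True

Answer: True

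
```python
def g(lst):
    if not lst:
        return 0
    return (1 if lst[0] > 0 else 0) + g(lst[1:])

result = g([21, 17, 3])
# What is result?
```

Count of positive elements in [21, 17, 3] = 3

Answer: 3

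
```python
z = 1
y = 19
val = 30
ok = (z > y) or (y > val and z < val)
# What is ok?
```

Trace:
`z = 1` → z = 1
`y = 19` → y = 19
`val = 30` → val = 30
`ok = (z > y) or (y > val and z < val)` → ok = False
So ok = False

Answer: False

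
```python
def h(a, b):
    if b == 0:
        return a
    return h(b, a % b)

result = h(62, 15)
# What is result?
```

h(62, 15) -> h(15, 2) -> h(2, 1) -> h(1, 0) -> 1

Answer: 1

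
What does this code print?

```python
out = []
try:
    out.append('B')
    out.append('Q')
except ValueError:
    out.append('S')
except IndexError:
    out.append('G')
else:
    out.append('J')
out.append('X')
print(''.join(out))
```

Execution trace: 'B' (try body) → 'Q' (try body, no exception) → 'J' (else) → 'X' (after the try/except). Output: BQJX

Answer: BQJX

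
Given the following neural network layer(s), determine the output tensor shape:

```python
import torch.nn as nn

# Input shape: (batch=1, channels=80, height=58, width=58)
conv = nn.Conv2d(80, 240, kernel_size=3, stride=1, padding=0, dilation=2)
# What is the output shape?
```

Input: (1, 80, 58, 58) -> Output: (1, 240, 54, 54)

Answer: (1, 240, 54, 54)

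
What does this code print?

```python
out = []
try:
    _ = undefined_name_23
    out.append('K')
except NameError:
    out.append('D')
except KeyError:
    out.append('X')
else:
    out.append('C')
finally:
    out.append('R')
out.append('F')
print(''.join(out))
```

Execution trace: 'D' (except NameError) → 'R' (finally) → 'F' (after the try/except). Output: DRF

Answer: DRF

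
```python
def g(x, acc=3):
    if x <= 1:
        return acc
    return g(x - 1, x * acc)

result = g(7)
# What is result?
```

Accumulator trace (n, acc): (7, 3) -> (6, 21) -> (5, 126) -> (4, 630) -> (3, 2520) -> (2, 7560) -> (1, 15120) -> return 15120

Answer: 15120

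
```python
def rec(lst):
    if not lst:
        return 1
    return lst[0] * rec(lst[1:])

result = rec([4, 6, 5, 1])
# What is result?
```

Product over [4, 6, 5, 1] = 4 * 6 * 5 * 1 = 120

Answer: 120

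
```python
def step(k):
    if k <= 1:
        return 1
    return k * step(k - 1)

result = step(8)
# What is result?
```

step(8) = 8 * 7 * 6 * 5 * 4 * 3 * 2 * 1 = 40320

Answer: 40320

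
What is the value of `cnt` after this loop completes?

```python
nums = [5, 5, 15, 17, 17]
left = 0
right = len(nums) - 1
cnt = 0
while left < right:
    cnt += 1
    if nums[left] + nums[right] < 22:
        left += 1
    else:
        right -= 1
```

Steps to find pair summing to 22
`cnt` takes the values: 0 → 1 → 2 → 3 → 4

Answer: 4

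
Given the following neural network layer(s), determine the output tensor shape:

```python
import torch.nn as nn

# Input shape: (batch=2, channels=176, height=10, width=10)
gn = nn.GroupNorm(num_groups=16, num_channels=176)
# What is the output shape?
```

Input: (2, 176, 10, 10) -> Output: (2, 176, 10, 10)

Answer: (2, 176, 10, 10)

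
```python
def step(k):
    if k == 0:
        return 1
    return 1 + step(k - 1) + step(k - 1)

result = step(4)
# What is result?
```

step(k) = 1 + 2·step(k-1), step(0)=1. Closed form: (1+1)·2^4 - 1 = 31.

Answer: 31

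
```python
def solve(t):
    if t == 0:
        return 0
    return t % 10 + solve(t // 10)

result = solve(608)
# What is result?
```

Sum of digits of 608: 8 + 0 + 6 = 14

Answer: 14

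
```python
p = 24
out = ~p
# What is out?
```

Trace:
`p = 24` → p = 24
`out = ~p` → out = -25
So out = -25

Answer: -25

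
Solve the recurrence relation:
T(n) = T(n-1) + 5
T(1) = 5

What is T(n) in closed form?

Unrolling: T(n) = T(1) + 5·(n-1) = 5 + 5(n-1) = 5n.

Answer: T(n) = 5n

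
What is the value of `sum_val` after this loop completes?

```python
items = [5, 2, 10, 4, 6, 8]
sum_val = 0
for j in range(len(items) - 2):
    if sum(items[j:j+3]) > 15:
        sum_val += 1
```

Count windows with sum > 15
`sum_val` takes the values: 0 → 1 → 2 → 3 → 4

Answer: 4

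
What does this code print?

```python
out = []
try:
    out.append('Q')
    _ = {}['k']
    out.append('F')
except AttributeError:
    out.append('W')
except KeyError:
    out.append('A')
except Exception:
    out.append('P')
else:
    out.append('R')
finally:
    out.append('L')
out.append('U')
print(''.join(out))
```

Execution trace: 'Q' (try body) → 'A' (except KeyError) → 'L' (finally) → 'U' (after the try/except). Output: QALU

Answer: QALU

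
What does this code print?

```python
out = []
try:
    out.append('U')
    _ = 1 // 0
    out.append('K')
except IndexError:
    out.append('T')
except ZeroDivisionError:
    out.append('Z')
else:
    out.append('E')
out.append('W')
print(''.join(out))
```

Execution trace: 'U' (try body) → 'Z' (except ZeroDivisionError) → 'W' (after the try/except). Output: UZW

Answer: UZW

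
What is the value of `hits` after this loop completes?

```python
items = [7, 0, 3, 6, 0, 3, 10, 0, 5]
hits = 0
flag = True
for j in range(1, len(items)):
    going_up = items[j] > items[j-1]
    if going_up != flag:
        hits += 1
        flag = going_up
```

Count direction changes in [7, 0, 3, 6, 0, 3, 10, 0, 5]
`hits` takes the values: 0 → 1 → 2 → 3 → 4 → 5 → 6

Answer: 6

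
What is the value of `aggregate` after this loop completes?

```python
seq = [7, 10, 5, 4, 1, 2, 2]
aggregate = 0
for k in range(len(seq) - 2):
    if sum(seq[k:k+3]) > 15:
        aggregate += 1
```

Count windows with sum > 15
`aggregate` takes the values: 0 → 1 → 2

Answer: 2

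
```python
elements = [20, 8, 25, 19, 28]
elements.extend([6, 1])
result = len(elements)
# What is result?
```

Trace:
`elements = [20, 8, 25, 19, 28]` → elements = [20, 8, 25, 19, 28]
`elements.extend([6, 1])` → elements = [20, 8, 25, 19, 28, 6, 1]
`result = len(elements)` → result = 7
So result = 7

Answer: 7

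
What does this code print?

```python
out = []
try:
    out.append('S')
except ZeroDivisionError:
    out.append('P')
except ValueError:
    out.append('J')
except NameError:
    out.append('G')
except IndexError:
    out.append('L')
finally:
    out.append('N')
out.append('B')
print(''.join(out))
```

Execution trace: 'S' (try body, no exception) → 'N' (finally) → 'B' (after the try/except). Output: SNB

Answer: SNB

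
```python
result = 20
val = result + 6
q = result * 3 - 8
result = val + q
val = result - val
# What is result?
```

Trace:
`result = 20` → result = 20
`val = result + 6` → val = 26
`q = result * 3 - 8` → q = 52
`result = val + q` → result = 78
`val = result - val` → val = 52
So result = 78

Answer: 78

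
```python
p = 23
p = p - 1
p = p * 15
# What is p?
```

Trace:
`p = 23` → p = 23
`p = p - 1` → p = 22
`p = p * 15` → p = 330
So p = 330

Answer: 330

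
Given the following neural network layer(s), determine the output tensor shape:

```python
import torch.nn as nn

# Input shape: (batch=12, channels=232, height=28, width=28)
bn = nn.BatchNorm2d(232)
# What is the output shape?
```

Input: (12, 232, 28, 28) -> Output: (12, 232, 28, 28)

Answer: (12, 232, 28, 28)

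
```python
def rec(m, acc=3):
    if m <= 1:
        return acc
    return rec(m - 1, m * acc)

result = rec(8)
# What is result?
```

Accumulator trace (n, acc): (8, 3) -> (7, 24) -> (6, 168) -> (5, 1008) -> (4, 5040) -> (3, 20160) -> (2, 60480) -> (1, 120960) -> return 120960

Answer: 120960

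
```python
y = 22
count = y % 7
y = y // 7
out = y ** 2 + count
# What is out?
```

Trace:
`y = 22` → y = 22
`count = y % 7` → count = 1
`y = y // 7` → y = 3
`out = y ** 2 + count` → out = 10
So out = 10

Answer: 10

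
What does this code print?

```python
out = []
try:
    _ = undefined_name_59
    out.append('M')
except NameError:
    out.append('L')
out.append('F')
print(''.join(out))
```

Execution trace: 'L' (except NameError) → 'F' (after the try/except). Output: LF

Answer: LF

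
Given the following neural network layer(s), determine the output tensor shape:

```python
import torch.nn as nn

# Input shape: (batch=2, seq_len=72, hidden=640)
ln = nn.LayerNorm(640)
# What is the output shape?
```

Input: (2, 72, 640) -> Output: (2, 72, 640)

Answer: (2, 72, 640)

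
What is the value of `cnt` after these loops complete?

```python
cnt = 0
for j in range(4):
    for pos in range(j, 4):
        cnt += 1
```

Upper triangle: 4 + 3 + ... + 1
`cnt` takes the values: 0 → 1 → 2 → 3 → 4 → 5 → 6 → 7 → 8 → 9 → 10

Answer: 10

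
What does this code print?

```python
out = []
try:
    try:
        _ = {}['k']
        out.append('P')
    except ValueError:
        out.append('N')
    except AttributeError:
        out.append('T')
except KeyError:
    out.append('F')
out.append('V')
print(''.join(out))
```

Execution trace: 'F' (outer except KeyError) → 'V' (after the try/except). Output: FV

Answer: FV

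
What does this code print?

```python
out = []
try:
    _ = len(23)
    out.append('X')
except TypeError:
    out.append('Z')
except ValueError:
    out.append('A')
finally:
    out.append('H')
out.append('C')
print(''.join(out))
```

Execution trace: 'Z' (except TypeError) → 'H' (finally) → 'C' (after the try/except). Output: ZHC

Answer: ZHC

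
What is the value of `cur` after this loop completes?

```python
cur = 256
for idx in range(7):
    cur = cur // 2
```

Halve 7 times: 256 // 2^7 = 2
`cur` takes the values: 256 → 128 → 64 → 32 → 16 → 8 → 4 → 2

Answer: 2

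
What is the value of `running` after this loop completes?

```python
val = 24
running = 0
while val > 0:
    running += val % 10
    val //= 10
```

Sum digits of 24
`running` takes the values: 0 → 4 → 6

Answer: 6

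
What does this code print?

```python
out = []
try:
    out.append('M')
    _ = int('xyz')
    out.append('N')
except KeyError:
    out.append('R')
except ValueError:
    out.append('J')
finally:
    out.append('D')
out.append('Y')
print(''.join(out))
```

Execution trace: 'M' (try body) → 'J' (except ValueError) → 'D' (finally) → 'Y' (after the try/except). Output: MJDY

Answer: MJDY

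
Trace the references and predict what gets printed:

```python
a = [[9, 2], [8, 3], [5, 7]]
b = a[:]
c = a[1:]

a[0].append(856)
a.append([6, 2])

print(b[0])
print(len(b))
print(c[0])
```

Key concept: slice with nested mutation.
Step by step:
`a = [[9, 2], [8, 3], [5, 7]]` → a = [[9, 2], [8, 3], [5, 7]]
`b = a[:]` → b = [[9, 2], [8, 3], [5, 7]]
`c = a[1:]` → c = [[8, 3], [5, 7]]
`a[0].append(856)` → a = [[9, 2, 856], [8, 3], [5, 7]]; b = [[9, 2, 856], [8, 3], [5, 7]]
`a.append([6, 2])` → a = [[9, 2, 856], [8, 3], [5, 7], [6, 2]]
`print(b[0])` → prints [9, 2, 856]
`print(len(b))` → prints 3
`print(c[0])` → prints [8, 3]

Answer:
[9, 2, 856]
3
[8, 3]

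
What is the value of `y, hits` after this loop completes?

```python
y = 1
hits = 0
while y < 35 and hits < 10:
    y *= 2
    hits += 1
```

Double until >= 35 or 10 iterations
`y, hits` takes the values: (1, 0) → (2, 0) → (2, 1) → (4, 1) → (4, 2) → (8, 2) → (8, 3) → (16, 3) → (16, 4) → (32, 4) → (32, 5) → (64, 5) → (64, 6)

Answer: 64, 6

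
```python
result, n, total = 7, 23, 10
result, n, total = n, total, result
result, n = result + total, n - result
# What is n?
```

Trace:
`result, n, total = 7, 23, 10` → result = 7; n = 23; total = 10
`result, n, total = n, total, result` → result = 23; n = 10; total = 7
`result, n = result + total, n - result` → result = 30; n = -13
So n = -13

Answer: -13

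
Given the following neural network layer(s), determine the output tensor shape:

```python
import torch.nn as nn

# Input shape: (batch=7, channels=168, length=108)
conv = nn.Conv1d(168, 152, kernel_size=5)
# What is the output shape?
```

Input: (7, 168, 108) -> Output: (7, 152, 104)

Answer: (7, 152, 104)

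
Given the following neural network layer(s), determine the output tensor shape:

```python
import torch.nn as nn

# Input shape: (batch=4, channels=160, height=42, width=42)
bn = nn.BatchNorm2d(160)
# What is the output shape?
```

Input: (4, 160, 42, 42) -> Output: (4, 160, 42, 42)

Answer: (4, 160, 42, 42)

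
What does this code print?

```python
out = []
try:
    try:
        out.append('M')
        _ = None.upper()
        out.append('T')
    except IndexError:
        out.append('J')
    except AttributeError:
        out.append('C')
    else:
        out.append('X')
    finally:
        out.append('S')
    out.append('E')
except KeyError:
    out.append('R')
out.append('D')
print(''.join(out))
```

Execution trace: 'M' (inner try body) → 'C' (inner except AttributeError) → 'S' (inner finally) → 'E' (try body, no exception) → 'D' (after the try/except). Output: MCSED

Answer: MCSED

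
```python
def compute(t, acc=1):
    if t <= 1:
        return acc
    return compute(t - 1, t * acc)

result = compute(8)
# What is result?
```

Accumulator trace (n, acc): (8, 1) -> (7, 8) -> (6, 56) -> (5, 336) -> (4, 1680) -> (3, 6720) -> (2, 20160) -> (1, 40320) -> return 40320

Answer: 40320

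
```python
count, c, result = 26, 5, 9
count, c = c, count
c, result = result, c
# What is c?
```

Trace:
`count, c, result = 26, 5, 9` → count = 26; c = 5; result = 9
`count, c = c, count` → count = 5; c = 26
`c, result = result, c` → c = 9; result = 26
So c = 9

Answer: 9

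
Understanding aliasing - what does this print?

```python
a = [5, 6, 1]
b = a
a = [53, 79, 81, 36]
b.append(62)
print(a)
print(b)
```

Key concept: rebinding vs mutation: a is rebound to a new list, b still points at the original.
Step by step:
`a = [5, 6, 1]` → a = [5, 6, 1]
`b = a` → b = [5, 6, 1] (same object as a)
`a = [53, 79, 81, 36]` → a = [53, 79, 81, 36]
`b.append(62)` → b = [5, 6, 1, 62]
`print(a)` → prints [53, 79, 81, 36]
`print(b)` → prints [5, 6, 1, 62]

Answer:
[53, 79, 81, 36]
[5, 6, 1, 62]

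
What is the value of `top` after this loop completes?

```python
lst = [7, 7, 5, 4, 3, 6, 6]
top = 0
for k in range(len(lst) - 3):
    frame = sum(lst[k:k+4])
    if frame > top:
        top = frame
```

Max sum of 4-element window in [7, 7, 5, 4, 3, 6, 6]
`top` takes the values: 0 → 23

Answer: 23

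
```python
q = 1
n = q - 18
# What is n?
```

Trace:
`q = 1` → q = 1
`n = q - 18` → n = -17
So n = -17

Answer: -17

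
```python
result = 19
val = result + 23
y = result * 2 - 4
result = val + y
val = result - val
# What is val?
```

Trace:
`result = 19` → result = 19
`val = result + 23` → val = 42
`y = result * 2 - 4` → y = 34
`result = val + y` → result = 76
`val = result - val` → val = 34
So val = 34

Answer: 34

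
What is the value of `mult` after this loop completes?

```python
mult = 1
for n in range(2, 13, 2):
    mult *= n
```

Product of even numbers 2 to 12
`mult` takes the values: 1 → 2 → 8 → 48 → 384 → 3840 → 46080

Answer: 46080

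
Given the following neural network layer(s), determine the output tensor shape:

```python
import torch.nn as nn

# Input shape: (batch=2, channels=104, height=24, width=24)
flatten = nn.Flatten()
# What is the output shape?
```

Input: (2, 104, 24, 24) -> Output: (2, 59904)

Answer: (2, 59904)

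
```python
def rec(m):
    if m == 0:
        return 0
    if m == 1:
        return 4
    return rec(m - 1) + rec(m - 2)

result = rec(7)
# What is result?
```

Build up from base cases: rec(0)=0, rec(1)=4, rec(2)=4, rec(3)=8, rec(4)=12, rec(5)=20, rec(6)=32, ..., rec(7)=52

Answer: 52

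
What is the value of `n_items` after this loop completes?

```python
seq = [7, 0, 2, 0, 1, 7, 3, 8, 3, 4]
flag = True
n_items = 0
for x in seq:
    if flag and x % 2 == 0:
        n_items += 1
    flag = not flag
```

Count even values at even positions
`n_items` takes the values: 0 → 1

Answer: 1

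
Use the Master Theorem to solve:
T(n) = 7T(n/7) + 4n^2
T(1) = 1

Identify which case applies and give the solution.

a=7, b=7, f(n)=4n^2. log_7(7) = 1. Since c=2 > 1 and the regularity condition holds (7(n/7)^2 = (7/7^2)n^2 with 7/7^2 < 1), Case 3 applies: T(n) = Θ(f(n)) = O(n^2).

Answer: O(n^2) - Case 3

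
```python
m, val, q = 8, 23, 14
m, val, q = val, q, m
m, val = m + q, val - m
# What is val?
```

Trace:
`m, val, q = 8, 23, 14` → m = 8; val = 23; q = 14
`m, val, q = val, q, m` → m = 23; val = 14; q = 8
`m, val = m + q, val - m` → m = 31; val = -9
So val = -9

Answer: -9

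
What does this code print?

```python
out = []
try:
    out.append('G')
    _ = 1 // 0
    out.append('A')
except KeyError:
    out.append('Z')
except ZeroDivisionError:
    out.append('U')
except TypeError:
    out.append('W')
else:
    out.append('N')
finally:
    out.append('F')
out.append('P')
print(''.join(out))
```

Execution trace: 'G' (try body) → 'U' (except ZeroDivisionError) → 'F' (finally) → 'P' (after the try/except). Output: GUFP

Answer: GUFP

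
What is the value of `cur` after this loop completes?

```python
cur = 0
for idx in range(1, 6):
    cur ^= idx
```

XOR of 1 to 5
`cur` takes the values: 0 → 1 → 3 → 0 → 4 → 1

Answer: 1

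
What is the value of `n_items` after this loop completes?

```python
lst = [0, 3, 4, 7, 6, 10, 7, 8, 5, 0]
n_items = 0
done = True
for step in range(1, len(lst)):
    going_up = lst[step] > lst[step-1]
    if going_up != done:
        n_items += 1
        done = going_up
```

Count direction changes in [0, 3, 4, 7, 6, 10, 7, 8, 5, 0]
`n_items` takes the values: 0 → 1 → 2 → 3 → 4 → 5

Answer: 5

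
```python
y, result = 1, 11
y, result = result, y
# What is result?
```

Trace:
`y, result = 1, 11` → y = 1; result = 11
`y, result = result, y` → y = 11; result = 1
So result = 1

Answer: 1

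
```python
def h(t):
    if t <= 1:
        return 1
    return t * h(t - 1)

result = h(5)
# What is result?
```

h(5) = 5 * 4 * 3 * 2 * 1 = 120

Answer: 120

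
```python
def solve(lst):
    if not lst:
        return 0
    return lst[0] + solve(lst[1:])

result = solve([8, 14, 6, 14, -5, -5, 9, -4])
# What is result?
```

8 + 14 + 6 + 14 + (-5) + (-5) + 9 + (-4) + 0 = 37

Answer: 37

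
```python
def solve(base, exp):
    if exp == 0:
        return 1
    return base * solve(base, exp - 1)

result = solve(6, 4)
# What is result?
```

solve(6, 4) = 6 * 6 * 6 * 6 = 1296

Answer: 1296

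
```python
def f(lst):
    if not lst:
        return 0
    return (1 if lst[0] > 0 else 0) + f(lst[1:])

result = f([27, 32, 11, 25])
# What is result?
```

Count of positive elements in [27, 32, 11, 25] = 4

Answer: 4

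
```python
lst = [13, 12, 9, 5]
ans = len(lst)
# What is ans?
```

Trace:
`lst = [13, 12, 9, 5]` → lst = [13, 12, 9, 5]
`ans = len(lst)` → ans = 4
So ans = 4

Answer: 4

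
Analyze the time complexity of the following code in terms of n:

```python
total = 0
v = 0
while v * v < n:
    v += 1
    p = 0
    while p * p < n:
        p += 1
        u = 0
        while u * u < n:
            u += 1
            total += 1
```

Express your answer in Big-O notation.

Each loop level contributes: √n × √n × √n. Multiplying the contributions gives O(n√n).

Answer: O(n√n)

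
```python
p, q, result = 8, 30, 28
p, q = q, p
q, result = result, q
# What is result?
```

Trace:
`p, q, result = 8, 30, 28` → p = 8; q = 30; result = 28
`p, q = q, p` → p = 30; q = 8
`q, result = result, q` → q = 28; result = 8
So result = 8

Answer: 8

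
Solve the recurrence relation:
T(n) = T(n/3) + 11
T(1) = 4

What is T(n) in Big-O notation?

Each step divides n by 3 and adds 11. After log_3(n) steps we reach T(1)=4. So T(n) = 11·log_3(n) + 4 = O(log n).

Answer: O(log n)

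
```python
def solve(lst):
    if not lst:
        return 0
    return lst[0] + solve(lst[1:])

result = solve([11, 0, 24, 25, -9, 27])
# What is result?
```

11 + 0 + 24 + 25 + (-9) + 27 + 0 = 78

Answer: 78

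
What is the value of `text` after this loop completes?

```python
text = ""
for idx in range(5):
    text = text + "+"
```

Repeat '+' 5 times
`text` takes the values: "" → "+" → "++" → "+++" → "++++" → "+++++"

Answer: "+++++"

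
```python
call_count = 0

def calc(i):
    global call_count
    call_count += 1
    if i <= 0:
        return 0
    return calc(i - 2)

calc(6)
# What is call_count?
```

Linear recursion stepping by 2: 4 calls from i=6 down to ≤0.

Answer: 4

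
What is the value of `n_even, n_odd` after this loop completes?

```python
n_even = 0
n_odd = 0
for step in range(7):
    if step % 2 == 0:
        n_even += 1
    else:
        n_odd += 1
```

Count evens and odds in range(7)
`n_even, n_odd` takes the values: (0, 0) → (1, 0) → (1, 1) → (2, 1) → (2, 2) → (3, 2) → (3, 3) → (4, 3)

Answer: 4, 3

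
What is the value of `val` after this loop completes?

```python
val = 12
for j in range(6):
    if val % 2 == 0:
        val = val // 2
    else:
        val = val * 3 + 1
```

Collatz-style transformation from 12
`val` takes the values: 12 → 6 → 3 → 10 → 5 → 16 → 8

Answer: 8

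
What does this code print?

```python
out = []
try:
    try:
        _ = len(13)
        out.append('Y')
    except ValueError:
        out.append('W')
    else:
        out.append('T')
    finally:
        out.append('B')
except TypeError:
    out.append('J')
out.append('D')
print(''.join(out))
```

Execution trace: 'B' (finally) → 'J' (outer except TypeError) → 'D' (after the try/except). Output: BJD

Answer: BJD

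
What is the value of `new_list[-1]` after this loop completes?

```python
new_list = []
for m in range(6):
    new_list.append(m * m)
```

Last element of squares 0 to 5
`new_list` takes the values: [] → [0] → [0, 1] → [0, 1, 4] → [0, 1, 4, 9] → [0, 1, 4, 9, 16] → [0, 1, 4, 9, 16, 25]
So `new_list[-1]` = 25

Answer: 25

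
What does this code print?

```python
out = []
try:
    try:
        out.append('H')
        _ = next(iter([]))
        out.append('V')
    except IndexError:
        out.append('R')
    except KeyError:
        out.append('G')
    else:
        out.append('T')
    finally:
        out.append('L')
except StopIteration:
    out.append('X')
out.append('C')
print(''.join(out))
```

Execution trace: 'H' (inner try body) → 'L' (inner finally) → 'X' (outer except StopIteration) → 'C' (after the try/except). Output: HLXC

Answer: HLXC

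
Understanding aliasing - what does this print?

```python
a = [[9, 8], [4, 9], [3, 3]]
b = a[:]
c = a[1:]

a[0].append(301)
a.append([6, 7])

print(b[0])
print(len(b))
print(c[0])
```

Key concept: slice with nested mutation.
Step by step:
`a = [[9, 8], [4, 9], [3, 3]]` → a = [[9, 8], [4, 9], [3, 3]]
`b = a[:]` → b = [[9, 8], [4, 9], [3, 3]]
`c = a[1:]` → c = [[4, 9], [3, 3]]
`a[0].append(301)` → a = [[9, 8, 301], [4, 9], [3, 3]]; b = [[9, 8, 301], [4, 9], [3, 3]]
`a.append([6, 7])` → a = [[9, 8, 301], [4, 9], [3, 3], [6, 7]]
`print(b[0])` → prints [9, 8, 301]
`print(len(b))` → prints 3
`print(c[0])` → prints [4, 9]

Answer:
[9, 8, 301]
3
[4, 9]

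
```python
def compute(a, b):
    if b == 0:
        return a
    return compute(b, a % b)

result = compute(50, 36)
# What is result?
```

compute(50, 36) -> compute(36, 14) -> compute(14, 8) -> compute(8, 6) -> compute(6, 2) -> compute(2, 0) -> 2

Answer: 2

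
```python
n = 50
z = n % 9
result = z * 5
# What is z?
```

Trace:
`n = 50` → n = 50
`z = n % 9` → z = 5
`result = z * 5` → result = 25
So z = 5

Answer: 5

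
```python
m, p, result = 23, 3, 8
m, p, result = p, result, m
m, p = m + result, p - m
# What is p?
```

Trace:
`m, p, result = 23, 3, 8` → m = 23; p = 3; result = 8
`m, p, result = p, result, m` → m = 3; p = 8; result = 23
`m, p = m + result, p - m` → m = 26; p = 5
So p = 5

Answer: 5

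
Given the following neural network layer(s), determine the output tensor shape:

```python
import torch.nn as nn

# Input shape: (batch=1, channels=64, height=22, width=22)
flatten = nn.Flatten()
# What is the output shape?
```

Input: (1, 64, 22, 22) -> Output: (1, 30976)

Answer: (1, 30976)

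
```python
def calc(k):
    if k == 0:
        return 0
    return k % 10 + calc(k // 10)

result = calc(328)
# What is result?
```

Sum of digits of 328: 8 + 2 + 3 = 13

Answer: 13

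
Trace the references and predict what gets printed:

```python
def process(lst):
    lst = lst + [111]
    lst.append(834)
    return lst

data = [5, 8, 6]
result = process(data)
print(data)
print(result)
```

Key concept: rebinding parameter vs mutation.
Step by step:
`data = [5, 8, 6]` → data = [5, 8, 6]
`result = process(data)` → result = [5, 8, 6, 111, 834]
`print(data)` → prints [5, 8, 6]
`print(result)` → prints [5, 8, 6, 111, 834]

Answer:
[5, 8, 6]
[5, 8, 6, 111, 834]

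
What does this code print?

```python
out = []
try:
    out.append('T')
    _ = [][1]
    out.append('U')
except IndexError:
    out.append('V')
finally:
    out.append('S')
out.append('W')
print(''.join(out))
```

Execution trace: 'T' (try body) → 'V' (except IndexError) → 'S' (finally) → 'W' (after the try/except). Output: TVSW

Answer: TVSW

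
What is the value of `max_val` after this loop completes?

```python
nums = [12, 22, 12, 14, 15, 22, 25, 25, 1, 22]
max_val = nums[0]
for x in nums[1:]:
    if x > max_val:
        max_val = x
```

Maximum of [12, 22, 12, 14, 15, 22, 25, 25, 1, 22]
`max_val` takes the values: 12 → 22 → 25

Answer: 25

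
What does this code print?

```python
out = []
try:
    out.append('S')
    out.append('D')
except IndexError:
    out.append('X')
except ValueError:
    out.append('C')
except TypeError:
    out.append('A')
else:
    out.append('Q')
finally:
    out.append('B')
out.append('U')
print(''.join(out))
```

Execution trace: 'S' (try body) → 'D' (try body, no exception) → 'Q' (else) → 'B' (finally) → 'U' (after the try/except). Output: SDQBU

Answer: SDQBU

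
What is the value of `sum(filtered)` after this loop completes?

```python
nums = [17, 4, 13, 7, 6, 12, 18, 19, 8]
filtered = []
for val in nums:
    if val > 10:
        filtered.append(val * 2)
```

Sum of doubled values > 10
`filtered` takes the values: [] → [34] → [34, 26] → [34, 26, 24] → [34, 26, 24, 36] → [34, 26, 24, 36, 38]
So `sum(filtered)` = 158

Answer: 158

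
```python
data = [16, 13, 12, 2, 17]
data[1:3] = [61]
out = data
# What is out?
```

Trace:
`data = [16, 13, 12, 2, 17]` → data = [16, 13, 12, 2, 17]
`data[1:3] = [61]` → data = [16, 61, 2, 17]
`out = data` → out = [16, 61, 2, 17]
So out = [16, 61, 2, 17]

Answer: [16, 61, 2, 17]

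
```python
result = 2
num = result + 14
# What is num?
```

Trace:
`result = 2` → result = 2
`num = result + 14` → num = 16
So num = 16

Answer: 16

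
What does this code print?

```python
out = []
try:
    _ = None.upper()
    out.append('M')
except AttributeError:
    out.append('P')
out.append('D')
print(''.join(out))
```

Execution trace: 'P' (except AttributeError) → 'D' (after the try/except). Output: PD

Answer: PD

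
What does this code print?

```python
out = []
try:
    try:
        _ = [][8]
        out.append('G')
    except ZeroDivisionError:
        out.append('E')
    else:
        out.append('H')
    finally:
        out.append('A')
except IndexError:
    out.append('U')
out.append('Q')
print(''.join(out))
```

Execution trace: 'A' (finally) → 'U' (outer except IndexError) → 'Q' (after the try/except). Output: AUQ

Answer: AUQ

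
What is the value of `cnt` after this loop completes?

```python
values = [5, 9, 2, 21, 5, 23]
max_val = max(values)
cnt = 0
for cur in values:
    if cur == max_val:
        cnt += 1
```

Count of max value 23 in [5, 9, 2, 21, 5, 23]
`cnt` takes the values: 0 → 1

Answer: 1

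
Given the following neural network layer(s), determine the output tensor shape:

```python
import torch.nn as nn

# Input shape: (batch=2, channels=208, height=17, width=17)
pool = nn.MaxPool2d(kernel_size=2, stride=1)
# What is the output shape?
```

Input: (2, 208, 17, 17) -> Output: (2, 208, 16, 16)

Answer: (2, 208, 16, 16)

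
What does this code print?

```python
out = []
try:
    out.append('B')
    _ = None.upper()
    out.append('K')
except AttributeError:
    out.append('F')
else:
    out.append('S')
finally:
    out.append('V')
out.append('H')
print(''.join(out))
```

Execution trace: 'B' (try body) → 'F' (except AttributeError) → 'V' (finally) → 'H' (after the try/except). Output: BFVH

Answer: BFVH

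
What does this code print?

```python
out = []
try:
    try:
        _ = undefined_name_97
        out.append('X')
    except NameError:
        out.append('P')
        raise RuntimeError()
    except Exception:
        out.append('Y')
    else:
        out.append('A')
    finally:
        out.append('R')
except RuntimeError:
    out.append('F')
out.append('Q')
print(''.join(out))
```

Execution trace: 'P' (inner except NameError) → 'R' (inner finally) → 'F' (outer except RuntimeError) → 'Q' (after the try/except). Output: PRFQ

Answer: PRFQ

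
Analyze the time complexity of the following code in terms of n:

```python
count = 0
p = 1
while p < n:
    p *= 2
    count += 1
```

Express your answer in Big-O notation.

Each loop level contributes: log n. Multiplying the contributions gives O(log n).

Answer: O(log n)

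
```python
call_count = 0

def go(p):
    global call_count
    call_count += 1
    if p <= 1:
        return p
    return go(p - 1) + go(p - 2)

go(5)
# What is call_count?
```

Calls(p) = 1 + Calls(p-1) + Calls(p-2); Calls(0)=Calls(1)=1. For p=5 this gives 15.

Answer: 15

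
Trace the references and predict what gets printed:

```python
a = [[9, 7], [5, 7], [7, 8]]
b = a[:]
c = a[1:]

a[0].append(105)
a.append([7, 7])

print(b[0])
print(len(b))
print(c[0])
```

Key concept: slice with nested mutation.
Step by step:
`a = [[9, 7], [5, 7], [7, 8]]` → a = [[9, 7], [5, 7], [7, 8]]
`b = a[:]` → b = [[9, 7], [5, 7], [7, 8]]
`c = a[1:]` → c = [[5, 7], [7, 8]]
`a[0].append(105)` → a = [[9, 7, 105], [5, 7], [7, 8]]; b = [[9, 7, 105], [5, 7], [7, 8]]
`a.append([7, 7])` → a = [[9, 7, 105], [5, 7], [7, 8], [7, 7]]
`print(b[0])` → prints [9, 7, 105]
`print(len(b))` → prints 3
`print(c[0])` → prints [5, 7]

Answer:
[9, 7, 105]
3
[5, 7]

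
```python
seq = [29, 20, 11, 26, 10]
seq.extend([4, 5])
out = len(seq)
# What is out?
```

Trace:
`seq = [29, 20, 11, 26, 10]` → seq = [29, 20, 11, 26, 10]
`seq.extend([4, 5])` → seq = [29, 20, 11, 26, 10, 4, 5]
`out = len(seq)` → out = 7
So out = 7

Answer: 7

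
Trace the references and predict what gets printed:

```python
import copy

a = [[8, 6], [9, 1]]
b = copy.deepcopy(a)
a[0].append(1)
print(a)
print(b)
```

Key concept: deep copy is fully independent.
Step by step:
`a = [[8, 6], [9, 1]]` → a = [[8, 6], [9, 1]]
`b = copy.deepcopy(a)` → b = [[8, 6], [9, 1]]
`a[0].append(1)` → a = [[8, 6, 1], [9, 1]]
`print(a)` → prints [[8, 6, 1], [9, 1]]
`print(b)` → prints [[8, 6], [9, 1]]

Answer:
[[8, 6, 1], [9, 1]]
[[8, 6], [9, 1]]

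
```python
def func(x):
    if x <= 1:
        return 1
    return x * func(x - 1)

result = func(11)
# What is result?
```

func(11) = 11 * 10 * 9 * 8 * 7 * 6 * 5 * 4 * 3 * 2 * 1 = 39916800

Answer: 39916800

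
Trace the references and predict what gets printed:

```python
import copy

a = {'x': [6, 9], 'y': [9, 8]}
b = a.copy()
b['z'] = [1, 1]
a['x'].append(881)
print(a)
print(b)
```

Key concept: shallow copy of dict with mutable values.
Step by step:
`a = {'x': [6, 9], 'y': [9, 8]}` → a = {'x': [6, 9], 'y': [9, 8]}
`b = a.copy()` → b = {'x': [6, 9], 'y': [9, 8]}
`b['z'] = [1, 1]` → b = {'x': [6, 9], 'y': [9, 8], 'z': [1, 1]}
`a['x'].append(881)` → a = {'x': [6, 9, 881], 'y': [9, 8]}; b = {'x': [6, 9, 881], 'y': [9, 8], 'z': [1, 1]}
`print(a)` → prints {'x': [6, 9, 881], 'y': [9, 8]}
`print(b)` → prints {'x': [6, 9, 881], 'y': [9, 8], 'z': [1, 1]}

Answer:
{'x': [6, 9, 881], 'y': [9, 8]}
{'x': [6, 9, 881], 'y': [9, 8], 'z': [1, 1]}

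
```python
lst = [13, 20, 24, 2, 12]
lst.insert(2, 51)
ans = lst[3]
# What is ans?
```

Trace:
`lst = [13, 20, 24, 2, 12]` → lst = [13, 20, 24, 2, 12]
`lst.insert(2, 51)` → lst = [13, 20, 51, 24, 2, 12]
`ans = lst[3]` → ans = 24
So ans = 24

Answer: 24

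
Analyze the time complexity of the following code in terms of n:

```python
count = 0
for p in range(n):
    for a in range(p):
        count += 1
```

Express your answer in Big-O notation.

Each loop level contributes: n × n. Multiplying the contributions gives O(n^2).

Answer: O(n^2)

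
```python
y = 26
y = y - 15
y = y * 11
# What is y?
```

Trace:
`y = 26` → y = 26
`y = y - 15` → y = 11
`y = y * 11` → y = 121
So y = 121

Answer: 121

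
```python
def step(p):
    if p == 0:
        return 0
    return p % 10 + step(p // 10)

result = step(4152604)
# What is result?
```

Sum of digits of 4152604: 4 + 0 + 6 + 2 + 5 + 1 + 4 = 22

Answer: 22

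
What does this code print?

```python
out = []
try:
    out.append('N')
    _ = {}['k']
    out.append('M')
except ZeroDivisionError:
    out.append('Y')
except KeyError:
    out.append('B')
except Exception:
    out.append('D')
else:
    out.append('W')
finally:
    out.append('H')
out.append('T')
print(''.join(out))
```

Execution trace: 'N' (try body) → 'B' (except KeyError) → 'H' (finally) → 'T' (after the try/except). Output: NBHT

Answer: NBHT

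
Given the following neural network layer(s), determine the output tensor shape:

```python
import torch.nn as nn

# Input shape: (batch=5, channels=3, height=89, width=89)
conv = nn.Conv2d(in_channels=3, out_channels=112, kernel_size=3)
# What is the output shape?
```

Input: (5, 3, 89, 89) -> Output: (5, 112, 87, 87)

Answer: (5, 112, 87, 87)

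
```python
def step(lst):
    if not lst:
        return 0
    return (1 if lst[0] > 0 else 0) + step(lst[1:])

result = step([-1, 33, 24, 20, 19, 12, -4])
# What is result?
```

Count of positive elements in [-1, 33, 24, 20, 19, 12, -4] = 5

Answer: 5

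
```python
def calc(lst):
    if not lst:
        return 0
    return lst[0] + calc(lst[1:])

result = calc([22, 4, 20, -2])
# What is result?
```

22 + 4 + 20 + (-2) + 0 = 44

Answer: 44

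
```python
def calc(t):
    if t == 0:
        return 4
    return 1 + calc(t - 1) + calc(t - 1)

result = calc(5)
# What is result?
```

calc(t) = 1 + 2·calc(t-1), calc(0)=4. Closed form: (4+1)·2^5 - 1 = 159.

Answer: 159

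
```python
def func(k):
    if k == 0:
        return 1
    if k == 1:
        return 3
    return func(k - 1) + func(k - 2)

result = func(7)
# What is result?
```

Build up from base cases: func(0)=1, func(1)=3, func(2)=4, func(3)=7, func(4)=11, func(5)=18, func(6)=29, ..., func(7)=47

Answer: 47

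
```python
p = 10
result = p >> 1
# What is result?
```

Trace:
`p = 10` → p = 10
`result = p >> 1` → result = 5
So result = 5

Answer: 5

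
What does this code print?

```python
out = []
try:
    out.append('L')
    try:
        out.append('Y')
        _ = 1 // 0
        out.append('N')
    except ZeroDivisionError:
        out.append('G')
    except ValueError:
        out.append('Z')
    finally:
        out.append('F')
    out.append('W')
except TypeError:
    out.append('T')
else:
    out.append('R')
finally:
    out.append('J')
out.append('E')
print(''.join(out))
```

Execution trace: 'L' (try body) → 'Y' (inner try body) → 'G' (inner except ZeroDivisionError) → 'F' (inner finally) → 'W' (try body, no exception) → 'R' (else) → 'J' (finally) → 'E' (after the try/except). Output: LYGFWRJE

Answer: LYGFWRJE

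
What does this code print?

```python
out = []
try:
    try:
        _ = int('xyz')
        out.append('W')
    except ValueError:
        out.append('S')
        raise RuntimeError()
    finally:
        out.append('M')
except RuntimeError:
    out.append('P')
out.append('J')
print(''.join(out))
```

Execution trace: 'S' (inner except ValueError) → 'M' (inner finally) → 'P' (outer except RuntimeError) → 'J' (after the try/except). Output: SMPJ

Answer: SMPJ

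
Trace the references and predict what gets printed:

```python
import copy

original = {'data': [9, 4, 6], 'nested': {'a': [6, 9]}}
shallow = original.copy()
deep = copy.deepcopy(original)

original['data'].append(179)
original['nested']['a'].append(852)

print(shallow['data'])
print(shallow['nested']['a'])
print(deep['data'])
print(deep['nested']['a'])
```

Key concept: comparing shallow vs deep copy.
Step by step:
`original = {'data': [9, 4, 6], 'nested': {'a': [6, 9]}}` → original = {'data': [9, 4, 6], 'nested': {'a': [6, 9]}}
`shallow = original.copy()` → shallow = {'data': [9, 4, 6], 'nested': {'a': [6, 9]}}
`deep = copy.deepcopy(original)` → deep = {'data': [9, 4, 6], 'nested': {'a': [6, 9]}}
`original['data'].append(179)` → original = {'data': [9, 4, 6, 179], 'nested': {'a': [6, 9]}}; shallow = {'data': [9, 4, 6, 179], 'nested': {'a': [6, 9]}}
`original['nested']['a'].append(852)` → original = {'data': [9, 4, 6, 179], 'nested': {'a': [6, 9, 852]}}; shallow = {'data': [9, 4, 6, 179], 'nested': {'a': [6, 9, 852]}}
`print(shallow['data'])` → prints [9, 4, 6, 179]
`print(shallow['nested']['a'])` → prints [6, 9, 852]
`print(deep['data'])` → prints [9, 4, 6]
`print(deep['nested']['a'])` → prints [6, 9]

Answer:
[9, 4, 6, 179]
[6, 9, 852]
[9, 4, 6]
[6, 9]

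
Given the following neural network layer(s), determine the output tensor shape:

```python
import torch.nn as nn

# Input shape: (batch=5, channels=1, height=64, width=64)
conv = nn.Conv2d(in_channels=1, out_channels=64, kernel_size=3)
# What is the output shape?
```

Input: (5, 1, 64, 64) -> Output: (5, 64, 62, 62)

Answer: (5, 64, 62, 62)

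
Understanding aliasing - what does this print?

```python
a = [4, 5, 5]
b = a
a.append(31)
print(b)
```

Key concept: basic list aliasing.
Step by step:
`a = [4, 5, 5]` → a = [4, 5, 5]
`b = a` → b = [4, 5, 5] (same object as a)
`a.append(31)` → a = [4, 5, 5, 31] (same object as b); b = [4, 5, 5, 31] (same object as a)
`print(b)` → prints [4, 5, 5, 31]

Answer: [4, 5, 5, 31]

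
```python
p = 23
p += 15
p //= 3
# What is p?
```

Trace:
`p = 23` → p = 23
`p += 15` → p = 38
`p //= 3` → p = 12
So p = 12

Answer: 12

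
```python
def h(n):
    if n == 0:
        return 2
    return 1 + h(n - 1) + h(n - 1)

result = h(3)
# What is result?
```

h(n) = 1 + 2·h(n-1), h(0)=2. Closed form: (2+1)·2^3 - 1 = 23.

Answer: 23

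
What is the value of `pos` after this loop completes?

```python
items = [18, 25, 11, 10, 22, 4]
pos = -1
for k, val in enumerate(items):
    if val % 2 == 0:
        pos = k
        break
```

First even number index in [18, 25, 11, 10, 22, 4]
`pos` takes the values: -1 → 0

Answer: 0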